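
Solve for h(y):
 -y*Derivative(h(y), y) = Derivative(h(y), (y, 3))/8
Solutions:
 h(y) = C1 + Integral(C2*airyai(-2*y) + C3*airybi(-2*y), y)


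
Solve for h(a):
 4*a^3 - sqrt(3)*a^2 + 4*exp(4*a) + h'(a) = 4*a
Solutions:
 h(a) = C1 - a^4 + sqrt(3)*a^3/3 + 2*a^2 - exp(4*a)


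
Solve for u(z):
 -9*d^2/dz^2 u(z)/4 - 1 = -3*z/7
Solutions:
 u(z) = C1 + C2*z + 2*z^3/63 - 2*z^2/9


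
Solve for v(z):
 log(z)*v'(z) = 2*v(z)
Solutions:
 v(z) = C1*exp(2*li(z))


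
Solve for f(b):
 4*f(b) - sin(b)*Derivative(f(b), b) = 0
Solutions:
 f(b) = C1*(cos(b)^2 - 2*cos(b) + 1)/(cos(b)^2 + 2*cos(b) + 1)


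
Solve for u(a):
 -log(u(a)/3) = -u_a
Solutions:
 Integral(1/(-log(_y) + log(3)), (_y, u(a))) = C1 - a


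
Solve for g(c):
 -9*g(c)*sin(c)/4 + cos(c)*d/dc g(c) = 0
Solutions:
 g(c) = C1/cos(c)^(9/4)


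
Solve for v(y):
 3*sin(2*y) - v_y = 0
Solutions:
 v(y) = C1 - 3*cos(2*y)/2


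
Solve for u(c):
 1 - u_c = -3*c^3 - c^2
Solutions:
 u(c) = C1 + 3*c^4/4 + c^3/3 + c


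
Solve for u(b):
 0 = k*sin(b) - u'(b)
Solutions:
 u(b) = C1 - k*cos(b)


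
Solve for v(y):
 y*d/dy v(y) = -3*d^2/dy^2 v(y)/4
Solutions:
 v(y) = C1 + C2*erf(sqrt(6)*y/3)


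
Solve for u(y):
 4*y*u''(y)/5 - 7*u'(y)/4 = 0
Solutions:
 u(y) = C1 + C2*y^(51/16)


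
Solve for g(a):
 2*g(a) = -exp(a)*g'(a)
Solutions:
 g(a) = C1*exp(2*exp(-a))


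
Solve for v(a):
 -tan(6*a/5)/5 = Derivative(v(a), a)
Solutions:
 v(a) = C1 + log(cos(6*a/5))/6


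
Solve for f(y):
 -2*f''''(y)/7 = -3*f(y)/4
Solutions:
 f(y) = C1*exp(-42^(1/4)*y/2) + C2*exp(42^(1/4)*y/2) + C3*sin(42^(1/4)*y/2) + C4*cos(42^(1/4)*y/2)


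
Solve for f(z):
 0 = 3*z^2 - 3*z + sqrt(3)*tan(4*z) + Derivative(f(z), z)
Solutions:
 f(z) = C1 - z^3 + 3*z^2/2 + sqrt(3)*log(cos(4*z))/4


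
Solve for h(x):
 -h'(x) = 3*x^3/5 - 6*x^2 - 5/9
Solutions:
 h(x) = C1 - 3*x^4/20 + 2*x^3 + 5*x/9


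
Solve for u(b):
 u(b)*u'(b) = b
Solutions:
 u(b) = -sqrt(C1 + b^2)
 u(b) = sqrt(C1 + b^2)


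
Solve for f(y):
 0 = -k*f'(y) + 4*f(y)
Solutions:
 f(y) = C1*exp(4*y/k)


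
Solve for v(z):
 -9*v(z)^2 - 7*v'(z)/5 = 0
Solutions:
 v(z) = 7/(C1 + 45*z)


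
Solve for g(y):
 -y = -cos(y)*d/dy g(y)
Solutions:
 g(y) = C1 + Integral(y/cos(y), y)


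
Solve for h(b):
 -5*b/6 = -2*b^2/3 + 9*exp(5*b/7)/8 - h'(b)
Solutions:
 h(b) = C1 - 2*b^3/9 + 5*b^2/12 + 63*exp(5*b/7)/40


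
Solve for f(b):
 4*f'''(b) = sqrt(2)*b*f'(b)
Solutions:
 f(b) = C1 + Integral(C2*airyai(sqrt(2)*b/2) + C3*airybi(sqrt(2)*b/2), b)


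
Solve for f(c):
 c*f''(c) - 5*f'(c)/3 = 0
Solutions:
 f(c) = C1 + C2*c^(8/3)


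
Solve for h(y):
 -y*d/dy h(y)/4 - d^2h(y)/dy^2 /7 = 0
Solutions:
 h(y) = C1 + C2*erf(sqrt(14)*y/4)


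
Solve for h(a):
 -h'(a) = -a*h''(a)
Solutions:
 h(a) = C1 + C2*a^2


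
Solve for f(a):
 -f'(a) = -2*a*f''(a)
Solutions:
 f(a) = C1 + C2*a^(3/2)


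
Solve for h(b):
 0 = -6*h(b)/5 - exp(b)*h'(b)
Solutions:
 h(b) = C1*exp(6*exp(-b)/5)


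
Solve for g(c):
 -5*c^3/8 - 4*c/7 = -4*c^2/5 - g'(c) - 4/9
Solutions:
 g(c) = C1 + 5*c^4/32 - 4*c^3/15 + 2*c^2/7 - 4*c/9


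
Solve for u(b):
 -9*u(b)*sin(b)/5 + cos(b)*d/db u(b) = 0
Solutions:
 u(b) = C1/cos(b)^(9/5)


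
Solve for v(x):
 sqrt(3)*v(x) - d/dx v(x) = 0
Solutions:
 v(x) = C1*exp(sqrt(3)*x)


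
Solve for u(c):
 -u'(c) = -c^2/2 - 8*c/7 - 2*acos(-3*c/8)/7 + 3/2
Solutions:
 u(c) = C1 + c^3/6 + 4*c^2/7 + 2*c*acos(-3*c/8)/7 - 3*c/2 + 2*sqrt(64 - 9*c^2)/21


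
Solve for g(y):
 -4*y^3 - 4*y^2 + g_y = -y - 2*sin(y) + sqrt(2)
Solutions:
 g(y) = C1 + y^4 + 4*y^3/3 - y^2/2 + sqrt(2)*y + 2*cos(y)


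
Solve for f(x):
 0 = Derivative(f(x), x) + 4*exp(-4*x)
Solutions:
 f(x) = C1 + exp(-4*x)


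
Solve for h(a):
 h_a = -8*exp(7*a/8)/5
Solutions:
 h(a) = C1 - 64*exp(7*a/8)/35


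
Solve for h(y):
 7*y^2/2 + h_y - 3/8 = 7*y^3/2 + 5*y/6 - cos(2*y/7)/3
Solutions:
 h(y) = C1 + 7*y^4/8 - 7*y^3/6 + 5*y^2/12 + 3*y/8 - 7*sin(2*y/7)/6


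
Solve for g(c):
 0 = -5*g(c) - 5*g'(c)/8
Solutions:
 g(c) = C1*exp(-8*c)


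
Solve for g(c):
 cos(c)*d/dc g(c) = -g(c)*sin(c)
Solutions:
 g(c) = C1*cos(c)


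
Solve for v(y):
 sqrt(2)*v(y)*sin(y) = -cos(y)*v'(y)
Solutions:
 v(y) = C1*cos(y)^(sqrt(2))


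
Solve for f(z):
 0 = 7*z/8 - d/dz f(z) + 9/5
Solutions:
 f(z) = C1 + 7*z^2/16 + 9*z/5


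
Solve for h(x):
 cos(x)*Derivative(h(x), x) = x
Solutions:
 h(x) = C1 + Integral(x/cos(x), x)


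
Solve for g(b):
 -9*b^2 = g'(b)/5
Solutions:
 g(b) = C1 - 15*b^3


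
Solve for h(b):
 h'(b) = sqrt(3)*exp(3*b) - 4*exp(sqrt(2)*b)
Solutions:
 h(b) = C1 + sqrt(3)*exp(3*b)/3 - 2*sqrt(2)*exp(sqrt(2)*b)


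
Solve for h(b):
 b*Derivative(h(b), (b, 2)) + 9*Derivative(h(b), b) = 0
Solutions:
 h(b) = C1 + C2/b^8


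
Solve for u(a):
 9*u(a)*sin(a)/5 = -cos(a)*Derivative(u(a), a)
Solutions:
 u(a) = C1*cos(a)^(9/5)


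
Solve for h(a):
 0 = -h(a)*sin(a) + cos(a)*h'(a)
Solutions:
 h(a) = C1/cos(a)


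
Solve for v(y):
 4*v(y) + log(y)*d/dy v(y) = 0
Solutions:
 v(y) = C1*exp(-4*li(y))


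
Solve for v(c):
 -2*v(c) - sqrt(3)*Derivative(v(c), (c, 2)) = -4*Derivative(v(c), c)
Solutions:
 v(c) = C1*exp(c*(-sqrt(6)*sqrt(2 - sqrt(3)) + 2*sqrt(3))/3) + C2*exp(c*(sqrt(6)*sqrt(2 - sqrt(3)) + 2*sqrt(3))/3)


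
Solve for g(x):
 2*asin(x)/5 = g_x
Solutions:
 g(x) = C1 + 2*x*asin(x)/5 + 2*sqrt(1 - x^2)/5


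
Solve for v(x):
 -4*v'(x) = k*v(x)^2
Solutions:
 v(x) = 4/(C1 + k*x)


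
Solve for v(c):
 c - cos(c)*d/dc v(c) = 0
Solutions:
 v(c) = C1 + Integral(c/cos(c), c)


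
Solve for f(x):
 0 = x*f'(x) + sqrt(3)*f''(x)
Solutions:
 f(x) = C1 + C2*erf(sqrt(2)*3^(3/4)*x/6)


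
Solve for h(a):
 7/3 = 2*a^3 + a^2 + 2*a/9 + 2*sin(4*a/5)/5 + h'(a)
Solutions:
 h(a) = C1 - a^4/2 - a^3/3 - a^2/9 + 7*a/3 + cos(4*a/5)/2


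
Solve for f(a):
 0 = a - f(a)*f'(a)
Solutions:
 f(a) = -sqrt(C1 + a^2)
 f(a) = sqrt(C1 + a^2)


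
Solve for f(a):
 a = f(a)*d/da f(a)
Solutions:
 f(a) = -sqrt(C1 + a^2)
 f(a) = sqrt(C1 + a^2)


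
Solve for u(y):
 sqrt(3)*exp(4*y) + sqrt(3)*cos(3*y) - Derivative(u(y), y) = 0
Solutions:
 u(y) = C1 + sqrt(3)*exp(4*y)/4 + sqrt(3)*sin(3*y)/3


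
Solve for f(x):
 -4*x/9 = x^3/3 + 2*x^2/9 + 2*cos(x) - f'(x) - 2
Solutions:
 f(x) = C1 + x^4/12 + 2*x^3/27 + 2*x^2/9 - 2*x + 2*sin(x)


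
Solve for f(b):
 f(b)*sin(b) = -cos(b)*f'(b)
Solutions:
 f(b) = C1*cos(b)


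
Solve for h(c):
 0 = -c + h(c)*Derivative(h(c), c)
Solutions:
 h(c) = -sqrt(C1 + c^2)
 h(c) = sqrt(C1 + c^2)


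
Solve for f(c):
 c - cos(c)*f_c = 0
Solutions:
 f(c) = C1 + Integral(c/cos(c), c)


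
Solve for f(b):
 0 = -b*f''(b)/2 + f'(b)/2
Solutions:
 f(b) = C1 + C2*b^2


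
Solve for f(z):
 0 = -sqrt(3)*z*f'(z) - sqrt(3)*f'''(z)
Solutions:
 f(z) = C1 + Integral(C2*airyai(-z) + C3*airybi(-z), z)


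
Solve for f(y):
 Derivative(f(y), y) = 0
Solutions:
 f(y) = C1


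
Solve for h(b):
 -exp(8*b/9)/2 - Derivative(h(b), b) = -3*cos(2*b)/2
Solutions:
 h(b) = C1 - 9*exp(8*b/9)/16 + 3*sin(2*b)/4


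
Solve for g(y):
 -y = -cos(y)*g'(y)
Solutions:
 g(y) = C1 + Integral(y/cos(y), y)


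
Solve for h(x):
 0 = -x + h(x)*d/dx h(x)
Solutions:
 h(x) = -sqrt(C1 + x^2)
 h(x) = sqrt(C1 + x^2)


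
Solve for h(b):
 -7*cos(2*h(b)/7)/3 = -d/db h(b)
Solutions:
 -7*b/3 - 7*log(sin(2*h(b)/7) - 1)/4 + 7*log(sin(2*h(b)/7) + 1)/4 = C1


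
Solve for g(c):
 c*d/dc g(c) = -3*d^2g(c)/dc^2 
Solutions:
 g(c) = C1 + C2*erf(sqrt(6)*c/6)


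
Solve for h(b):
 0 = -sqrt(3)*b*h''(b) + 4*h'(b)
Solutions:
 h(b) = C1 + C2*b^(1 + 4*sqrt(3)/3)


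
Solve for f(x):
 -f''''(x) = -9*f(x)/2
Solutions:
 f(x) = C1*exp(-2^(3/4)*sqrt(3)*x/2) + C2*exp(2^(3/4)*sqrt(3)*x/2) + C3*sin(2^(3/4)*sqrt(3)*x/2) + C4*cos(2^(3/4)*sqrt(3)*x/2)


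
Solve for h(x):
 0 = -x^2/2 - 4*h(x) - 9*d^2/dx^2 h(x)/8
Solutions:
 h(x) = C1*sin(4*sqrt(2)*x/3) + C2*cos(4*sqrt(2)*x/3) - x^2/8 + 9/128


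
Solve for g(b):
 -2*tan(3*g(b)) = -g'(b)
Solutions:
 g(b) = -asin(C1*exp(6*b))/3 + pi/3
 g(b) = asin(C1*exp(6*b))/3


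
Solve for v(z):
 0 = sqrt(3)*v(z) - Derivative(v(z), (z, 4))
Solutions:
 v(z) = C1*exp(-3^(1/8)*z) + C2*exp(3^(1/8)*z) + C3*sin(3^(1/8)*z) + C4*cos(3^(1/8)*z)


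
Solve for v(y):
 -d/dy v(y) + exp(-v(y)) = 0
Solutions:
 v(y) = log(C1 + y)


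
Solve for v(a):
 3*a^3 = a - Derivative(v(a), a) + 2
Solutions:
 v(a) = C1 - 3*a^4/4 + a^2/2 + 2*a


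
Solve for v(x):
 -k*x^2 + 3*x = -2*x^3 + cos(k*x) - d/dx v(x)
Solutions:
 v(x) = C1 + k*x^3/3 - x^4/2 - 3*x^2/2 + sin(k*x)/k


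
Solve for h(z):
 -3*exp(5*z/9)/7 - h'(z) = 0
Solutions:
 h(z) = C1 - 27*exp(5*z/9)/35


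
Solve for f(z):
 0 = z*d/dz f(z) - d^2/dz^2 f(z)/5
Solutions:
 f(z) = C1 + C2*erfi(sqrt(10)*z/2)


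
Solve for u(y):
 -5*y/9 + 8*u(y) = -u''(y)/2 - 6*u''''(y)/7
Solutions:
 u(y) = 5*y/72 + (C1*sin(sqrt(2)*3^(3/4)*7^(1/4)*y*cos(atan(sqrt(5327)/7)/2)/3) + C2*cos(sqrt(2)*3^(3/4)*7^(1/4)*y*cos(atan(sqrt(5327)/7)/2)/3))*exp(-sqrt(2)*3^(3/4)*7^(1/4)*y*sin(atan(sqrt(5327)/7)/2)/3) + (C3*sin(sqrt(2)*3^(3/4)*7^(1/4)*y*cos(atan(sqrt(5327)/7)/2)/3) + C4*cos(sqrt(2)*3^(3/4)*7^(1/4)*y*cos(atan(sqrt(5327)/7)/2)/3))*exp(sqrt(2)*3^(3/4)*7^(1/4)*y*sin(atan(sqrt(5327)/7)/2)/3)


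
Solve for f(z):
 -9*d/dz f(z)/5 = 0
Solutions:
 f(z) = C1


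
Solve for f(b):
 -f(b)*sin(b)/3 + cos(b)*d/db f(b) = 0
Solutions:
 f(b) = C1/cos(b)^(1/3)


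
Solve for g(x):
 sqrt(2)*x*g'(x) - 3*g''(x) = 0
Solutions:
 g(x) = C1 + C2*erfi(2^(3/4)*sqrt(3)*x/6)


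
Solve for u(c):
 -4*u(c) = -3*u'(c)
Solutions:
 u(c) = C1*exp(4*c/3)


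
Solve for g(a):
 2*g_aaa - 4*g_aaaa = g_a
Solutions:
 g(a) = C1 + C4*exp(-a/2) + (C2*sin(a/2) + C3*cos(a/2))*exp(a/2)


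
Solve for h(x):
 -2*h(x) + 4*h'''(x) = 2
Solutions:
 h(x) = C3*exp(2^(2/3)*x/2) + (C1*sin(2^(2/3)*sqrt(3)*x/4) + C2*cos(2^(2/3)*sqrt(3)*x/4))*exp(-2^(2/3)*x/4) - 1


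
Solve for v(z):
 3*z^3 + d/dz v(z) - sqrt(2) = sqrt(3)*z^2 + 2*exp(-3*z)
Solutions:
 v(z) = C1 - 3*z^4/4 + sqrt(3)*z^3/3 + sqrt(2)*z - 2*exp(-3*z)/3


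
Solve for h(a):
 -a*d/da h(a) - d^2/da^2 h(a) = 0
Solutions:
 h(a) = C1 + C2*erf(sqrt(2)*a/2)


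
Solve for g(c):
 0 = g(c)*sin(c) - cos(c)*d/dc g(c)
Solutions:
 g(c) = C1/cos(c)


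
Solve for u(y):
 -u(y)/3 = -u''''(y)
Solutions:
 u(y) = C1*exp(-3^(3/4)*y/3) + C2*exp(3^(3/4)*y/3) + C3*sin(3^(3/4)*y/3) + C4*cos(3^(3/4)*y/3)


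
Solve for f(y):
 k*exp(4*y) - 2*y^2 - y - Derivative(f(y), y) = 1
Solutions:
 f(y) = C1 + k*exp(4*y)/4 - 2*y^3/3 - y^2/2 - y


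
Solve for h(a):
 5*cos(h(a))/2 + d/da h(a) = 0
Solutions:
 h(a) = pi - asin((C1 + exp(5*a))/(C1 - exp(5*a)))
 h(a) = asin((C1 + exp(5*a))/(C1 - exp(5*a)))


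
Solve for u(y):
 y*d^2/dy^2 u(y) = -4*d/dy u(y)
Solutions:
 u(y) = C1 + C2/y^3


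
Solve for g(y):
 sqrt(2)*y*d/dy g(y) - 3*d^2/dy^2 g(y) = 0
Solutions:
 g(y) = C1 + C2*erfi(2^(3/4)*sqrt(3)*y/6)


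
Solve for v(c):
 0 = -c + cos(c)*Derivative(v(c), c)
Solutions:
 v(c) = C1 + Integral(c/cos(c), c)


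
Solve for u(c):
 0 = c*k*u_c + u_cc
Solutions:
 u(c) = Piecewise((-sqrt(2)*sqrt(pi)*C1*erf(sqrt(2)*c*sqrt(k)/2)/(2*sqrt(k)) - C2, (k > 0) | (k < 0)), (-C1*c - C2, True))


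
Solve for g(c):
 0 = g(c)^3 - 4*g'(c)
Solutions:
 g(c) = -sqrt(2)*sqrt(-1/(C1 + c))
 g(c) = sqrt(2)*sqrt(-1/(C1 + c))


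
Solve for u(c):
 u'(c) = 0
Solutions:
 u(c) = C1


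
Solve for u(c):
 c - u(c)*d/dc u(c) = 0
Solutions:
 u(c) = -sqrt(C1 + c^2)
 u(c) = sqrt(C1 + c^2)


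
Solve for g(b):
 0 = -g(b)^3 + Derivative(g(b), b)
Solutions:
 g(b) = -sqrt(2)*sqrt(-1/(C1 + b))/2
 g(b) = sqrt(2)*sqrt(-1/(C1 + b))/2


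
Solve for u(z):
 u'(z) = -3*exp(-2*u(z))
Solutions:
 u(z) = log(-sqrt(C1 - 6*z))
 u(z) = log(C1 - 6*z)/2


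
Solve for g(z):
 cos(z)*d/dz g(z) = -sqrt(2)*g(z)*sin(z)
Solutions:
 g(z) = C1*cos(z)^(sqrt(2))


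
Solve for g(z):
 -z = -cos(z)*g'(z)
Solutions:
 g(z) = C1 + Integral(z/cos(z), z)


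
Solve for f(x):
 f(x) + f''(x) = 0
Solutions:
 f(x) = C1*sin(x) + C2*cos(x)


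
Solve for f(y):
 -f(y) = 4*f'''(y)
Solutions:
 f(y) = C3*exp(-2^(1/3)*y/2) + (C1*sin(2^(1/3)*sqrt(3)*y/4) + C2*cos(2^(1/3)*sqrt(3)*y/4))*exp(2^(1/3)*y/4)


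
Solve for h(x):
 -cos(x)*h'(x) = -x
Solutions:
 h(x) = C1 + Integral(x/cos(x), x)


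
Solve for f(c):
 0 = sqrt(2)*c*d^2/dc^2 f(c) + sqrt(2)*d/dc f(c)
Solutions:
 f(c) = C1 + C2*log(c)


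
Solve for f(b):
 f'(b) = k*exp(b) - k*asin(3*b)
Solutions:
 f(b) = C1 - k*(b*asin(3*b) + sqrt(1 - 9*b^2)/3 - exp(b))


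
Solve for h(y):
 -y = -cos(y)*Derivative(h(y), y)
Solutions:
 h(y) = C1 + Integral(y/cos(y), y)


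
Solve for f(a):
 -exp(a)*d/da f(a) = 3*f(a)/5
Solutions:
 f(a) = C1*exp(3*exp(-a)/5)


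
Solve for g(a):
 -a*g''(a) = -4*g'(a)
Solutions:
 g(a) = C1 + C2*a^5


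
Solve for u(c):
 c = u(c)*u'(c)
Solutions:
 u(c) = -sqrt(C1 + c^2)
 u(c) = sqrt(C1 + c^2)


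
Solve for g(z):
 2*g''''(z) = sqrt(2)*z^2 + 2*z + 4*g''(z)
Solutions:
 g(z) = C1 + C2*z + C3*exp(-sqrt(2)*z) + C4*exp(sqrt(2)*z) - sqrt(2)*z^4/48 - z^3/12 - sqrt(2)*z^2/8


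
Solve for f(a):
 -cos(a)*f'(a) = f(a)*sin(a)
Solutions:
 f(a) = C1*cos(a)


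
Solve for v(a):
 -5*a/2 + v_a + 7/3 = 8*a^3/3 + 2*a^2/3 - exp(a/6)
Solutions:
 v(a) = C1 + 2*a^4/3 + 2*a^3/9 + 5*a^2/4 - 7*a/3 - 6*exp(a/6)


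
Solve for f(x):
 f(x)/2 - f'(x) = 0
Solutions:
 f(x) = C1*exp(x/2)


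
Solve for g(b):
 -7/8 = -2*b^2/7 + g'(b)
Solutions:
 g(b) = C1 + 2*b^3/21 - 7*b/8


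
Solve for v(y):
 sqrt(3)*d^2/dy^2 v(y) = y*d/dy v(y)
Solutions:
 v(y) = C1 + C2*erfi(sqrt(2)*3^(3/4)*y/6)


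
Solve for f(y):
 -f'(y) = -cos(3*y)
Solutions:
 f(y) = C1 + sin(3*y)/3


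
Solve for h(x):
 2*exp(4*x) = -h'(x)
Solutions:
 h(x) = C1 - exp(4*x)/2


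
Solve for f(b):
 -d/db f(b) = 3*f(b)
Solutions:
 f(b) = C1*exp(-3*b)


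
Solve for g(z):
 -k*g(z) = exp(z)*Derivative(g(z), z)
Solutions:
 g(z) = C1*exp(k*exp(-z))


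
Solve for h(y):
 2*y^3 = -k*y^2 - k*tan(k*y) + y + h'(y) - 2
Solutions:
 h(y) = C1 + k*y^3/3 + k*Piecewise((-log(cos(k*y))/k, Ne(k, 0)), (0, True)) + y^4/2 - y^2/2 + 2*y


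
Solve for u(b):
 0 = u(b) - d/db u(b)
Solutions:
 u(b) = C1*exp(b)


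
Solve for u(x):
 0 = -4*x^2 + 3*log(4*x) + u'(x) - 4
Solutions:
 u(x) = C1 + 4*x^3/3 - 3*x*log(x) - x*log(64) + 7*x


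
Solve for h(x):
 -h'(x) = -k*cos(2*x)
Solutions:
 h(x) = C1 + k*sin(2*x)/2


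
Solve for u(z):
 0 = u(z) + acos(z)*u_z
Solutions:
 u(z) = C1*exp(-Integral(1/acos(z), z))


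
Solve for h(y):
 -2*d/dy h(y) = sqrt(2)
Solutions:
 h(y) = C1 - sqrt(2)*y/2


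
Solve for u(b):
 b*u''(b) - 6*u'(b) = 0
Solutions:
 u(b) = C1 + C2*b^7


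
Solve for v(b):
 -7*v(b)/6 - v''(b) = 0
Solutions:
 v(b) = C1*sin(sqrt(42)*b/6) + C2*cos(sqrt(42)*b/6)


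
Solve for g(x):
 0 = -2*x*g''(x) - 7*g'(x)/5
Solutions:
 g(x) = C1 + C2*x^(3/10)


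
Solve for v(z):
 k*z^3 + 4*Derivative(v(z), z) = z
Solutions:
 v(z) = C1 - k*z^4/16 + z^2/8


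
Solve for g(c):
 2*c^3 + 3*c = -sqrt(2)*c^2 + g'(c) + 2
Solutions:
 g(c) = C1 + c^4/2 + sqrt(2)*c^3/3 + 3*c^2/2 - 2*c


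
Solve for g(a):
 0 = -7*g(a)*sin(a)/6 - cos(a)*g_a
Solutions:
 g(a) = C1*cos(a)^(7/6)


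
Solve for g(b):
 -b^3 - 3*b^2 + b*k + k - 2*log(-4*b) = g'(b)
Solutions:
 g(b) = C1 - b^4/4 - b^3 + b^2*k/2 + b*(k - 4*log(2) + 2) - 2*b*log(-b)


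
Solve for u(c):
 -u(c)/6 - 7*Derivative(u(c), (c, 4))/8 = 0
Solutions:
 u(c) = (C1*sin(21^(3/4)*c/21) + C2*cos(21^(3/4)*c/21))*exp(-21^(3/4)*c/21) + (C3*sin(21^(3/4)*c/21) + C4*cos(21^(3/4)*c/21))*exp(21^(3/4)*c/21)


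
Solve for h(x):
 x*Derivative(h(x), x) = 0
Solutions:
 h(x) = C1


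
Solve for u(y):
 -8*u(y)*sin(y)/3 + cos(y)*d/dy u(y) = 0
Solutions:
 u(y) = C1/cos(y)^(8/3)


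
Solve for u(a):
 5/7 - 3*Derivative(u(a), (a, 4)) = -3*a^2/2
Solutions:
 u(a) = C1 + C2*a + C3*a^2 + C4*a^3 + a^6/720 + 5*a^4/504


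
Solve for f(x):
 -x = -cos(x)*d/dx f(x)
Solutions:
 f(x) = C1 + Integral(x/cos(x), x)


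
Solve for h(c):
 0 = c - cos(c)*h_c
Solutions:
 h(c) = C1 + Integral(c/cos(c), c)


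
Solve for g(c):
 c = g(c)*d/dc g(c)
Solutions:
 g(c) = -sqrt(C1 + c^2)
 g(c) = sqrt(C1 + c^2)


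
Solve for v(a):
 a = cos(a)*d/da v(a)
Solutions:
 v(a) = C1 + Integral(a/cos(a), a)


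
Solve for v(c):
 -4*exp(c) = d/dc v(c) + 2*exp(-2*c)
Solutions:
 v(c) = C1 - 4*exp(c) + exp(-2*c)


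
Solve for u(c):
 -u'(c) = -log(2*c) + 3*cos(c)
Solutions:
 u(c) = C1 + c*log(c) - c + c*log(2) - 3*sin(c)


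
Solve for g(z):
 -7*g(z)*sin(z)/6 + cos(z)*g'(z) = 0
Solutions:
 g(z) = C1/cos(z)^(7/6)


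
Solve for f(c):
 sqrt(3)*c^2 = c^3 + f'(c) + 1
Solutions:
 f(c) = C1 - c^4/4 + sqrt(3)*c^3/3 - c


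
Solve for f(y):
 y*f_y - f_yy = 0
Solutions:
 f(y) = C1 + C2*erfi(sqrt(2)*y/2)


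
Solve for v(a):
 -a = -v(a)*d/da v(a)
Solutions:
 v(a) = -sqrt(C1 + a^2)
 v(a) = sqrt(C1 + a^2)


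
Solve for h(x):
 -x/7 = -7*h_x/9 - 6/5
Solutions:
 h(x) = C1 + 9*x^2/98 - 54*x/35


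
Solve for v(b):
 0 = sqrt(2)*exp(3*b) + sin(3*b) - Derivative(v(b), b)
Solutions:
 v(b) = C1 + sqrt(2)*exp(3*b)/3 - cos(3*b)/3


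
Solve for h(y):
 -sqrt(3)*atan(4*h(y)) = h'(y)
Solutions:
 Integral(1/atan(4*_y), (_y, h(y))) = C1 - sqrt(3)*y


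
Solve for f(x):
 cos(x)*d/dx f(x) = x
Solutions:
 f(x) = C1 + Integral(x/cos(x), x)


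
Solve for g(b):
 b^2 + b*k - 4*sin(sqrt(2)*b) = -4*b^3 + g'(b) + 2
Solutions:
 g(b) = C1 + b^4 + b^3/3 + b^2*k/2 - 2*b + 2*sqrt(2)*cos(sqrt(2)*b)


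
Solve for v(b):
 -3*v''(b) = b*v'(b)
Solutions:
 v(b) = C1 + C2*erf(sqrt(6)*b/6)


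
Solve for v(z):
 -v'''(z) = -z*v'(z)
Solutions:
 v(z) = C1 + Integral(C2*airyai(z) + C3*airybi(z), z)


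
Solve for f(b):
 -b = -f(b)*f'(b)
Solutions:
 f(b) = -sqrt(C1 + b^2)
 f(b) = sqrt(C1 + b^2)


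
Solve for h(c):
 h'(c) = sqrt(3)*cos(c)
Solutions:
 h(c) = C1 + sqrt(3)*sin(c)


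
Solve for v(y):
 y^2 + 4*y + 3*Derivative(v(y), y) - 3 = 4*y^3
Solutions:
 v(y) = C1 + y^4/3 - y^3/9 - 2*y^2/3 + y


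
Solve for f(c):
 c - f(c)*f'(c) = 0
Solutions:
 f(c) = -sqrt(C1 + c^2)
 f(c) = sqrt(C1 + c^2)


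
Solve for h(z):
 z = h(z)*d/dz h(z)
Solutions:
 h(z) = -sqrt(C1 + z^2)
 h(z) = sqrt(C1 + z^2)


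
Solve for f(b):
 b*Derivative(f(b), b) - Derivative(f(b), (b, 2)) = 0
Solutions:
 f(b) = C1 + C2*erfi(sqrt(2)*b/2)


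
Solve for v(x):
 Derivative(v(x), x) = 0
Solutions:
 v(x) = C1


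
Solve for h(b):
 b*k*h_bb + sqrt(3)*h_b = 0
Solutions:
 h(b) = C1 + b^(((re(k) - sqrt(3))*re(k) + im(k)^2)/(re(k)^2 + im(k)^2))*(C2*sin(sqrt(3)*log(b)*Abs(im(k))/(re(k)^2 + im(k)^2)) + C3*cos(sqrt(3)*log(b)*im(k)/(re(k)^2 + im(k)^2)))


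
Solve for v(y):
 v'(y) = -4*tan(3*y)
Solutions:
 v(y) = C1 + 4*log(cos(3*y))/3


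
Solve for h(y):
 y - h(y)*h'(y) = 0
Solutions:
 h(y) = -sqrt(C1 + y^2)
 h(y) = sqrt(C1 + y^2)


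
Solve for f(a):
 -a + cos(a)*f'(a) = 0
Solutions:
 f(a) = C1 + Integral(a/cos(a), a)


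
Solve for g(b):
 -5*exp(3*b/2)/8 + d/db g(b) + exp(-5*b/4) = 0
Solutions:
 g(b) = C1 + 5*exp(3*b/2)/12 + 4*exp(-5*b/4)/5


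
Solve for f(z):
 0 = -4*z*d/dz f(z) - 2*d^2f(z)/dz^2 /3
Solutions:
 f(z) = C1 + C2*erf(sqrt(3)*z)


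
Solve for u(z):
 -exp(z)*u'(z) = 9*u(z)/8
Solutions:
 u(z) = C1*exp(9*exp(-z)/8)


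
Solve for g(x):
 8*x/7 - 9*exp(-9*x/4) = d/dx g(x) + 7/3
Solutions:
 g(x) = C1 + 4*x^2/7 - 7*x/3 + 4*exp(-9*x/4)


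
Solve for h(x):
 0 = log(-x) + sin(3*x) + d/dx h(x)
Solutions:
 h(x) = C1 - x*log(-x) + x + cos(3*x)/3


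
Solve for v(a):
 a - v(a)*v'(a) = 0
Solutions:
 v(a) = -sqrt(C1 + a^2)
 v(a) = sqrt(C1 + a^2)


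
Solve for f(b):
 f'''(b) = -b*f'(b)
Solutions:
 f(b) = C1 + Integral(C2*airyai(-b) + C3*airybi(-b), b)


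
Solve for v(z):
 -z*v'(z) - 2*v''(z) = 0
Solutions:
 v(z) = C1 + C2*erf(z/2)


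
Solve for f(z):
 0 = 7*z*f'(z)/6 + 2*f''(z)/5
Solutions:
 f(z) = C1 + C2*erf(sqrt(210)*z/12)


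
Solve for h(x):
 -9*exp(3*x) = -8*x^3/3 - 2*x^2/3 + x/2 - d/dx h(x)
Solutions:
 h(x) = C1 - 2*x^4/3 - 2*x^3/9 + x^2/4 + 3*exp(3*x)


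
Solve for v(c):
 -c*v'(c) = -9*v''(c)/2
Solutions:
 v(c) = C1 + C2*erfi(c/3)


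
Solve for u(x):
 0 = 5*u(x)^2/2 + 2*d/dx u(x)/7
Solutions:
 u(x) = 4/(C1 + 35*x)


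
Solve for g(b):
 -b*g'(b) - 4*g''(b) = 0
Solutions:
 g(b) = C1 + C2*erf(sqrt(2)*b/4)


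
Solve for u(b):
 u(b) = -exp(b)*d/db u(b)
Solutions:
 u(b) = C1*exp(exp(-b))


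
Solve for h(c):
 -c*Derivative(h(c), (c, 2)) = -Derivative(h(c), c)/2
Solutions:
 h(c) = C1 + C2*c^(3/2)


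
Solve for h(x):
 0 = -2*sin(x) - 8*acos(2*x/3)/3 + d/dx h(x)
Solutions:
 h(x) = C1 + 8*x*acos(2*x/3)/3 - 4*sqrt(9 - 4*x^2)/3 - 2*cos(x)


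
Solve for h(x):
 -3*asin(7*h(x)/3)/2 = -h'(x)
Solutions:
 Integral(1/asin(7*_y/3), (_y, h(x))) = C1 + 3*x/2


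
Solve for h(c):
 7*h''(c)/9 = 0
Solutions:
 h(c) = C1 + C2*c


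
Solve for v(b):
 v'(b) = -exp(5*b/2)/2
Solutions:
 v(b) = C1 - exp(5*b/2)/5


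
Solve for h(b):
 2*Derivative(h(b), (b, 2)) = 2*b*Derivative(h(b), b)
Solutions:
 h(b) = C1 + C2*erfi(sqrt(2)*b/2)


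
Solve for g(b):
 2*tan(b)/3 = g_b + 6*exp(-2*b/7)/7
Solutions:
 g(b) = C1 + log(tan(b)^2 + 1)/3 + 3*exp(-2*b/7)


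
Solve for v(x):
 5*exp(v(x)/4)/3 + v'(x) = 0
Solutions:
 v(x) = 4*log(1/(C1 + 5*x)) + 4*log(12)


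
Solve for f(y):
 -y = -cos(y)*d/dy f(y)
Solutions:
 f(y) = C1 + Integral(y/cos(y), y)


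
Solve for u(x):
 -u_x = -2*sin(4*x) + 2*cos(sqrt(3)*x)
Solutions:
 u(x) = C1 - 2*sqrt(3)*sin(sqrt(3)*x)/3 - cos(4*x)/2


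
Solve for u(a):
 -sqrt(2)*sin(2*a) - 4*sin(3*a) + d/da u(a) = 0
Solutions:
 u(a) = C1 - sqrt(2)*cos(2*a)/2 - 4*cos(3*a)/3


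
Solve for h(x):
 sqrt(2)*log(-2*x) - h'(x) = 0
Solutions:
 h(x) = C1 + sqrt(2)*x*log(-x) + sqrt(2)*x*(-1 + log(2))


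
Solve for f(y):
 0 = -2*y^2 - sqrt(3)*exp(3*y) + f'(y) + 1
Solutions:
 f(y) = C1 + 2*y^3/3 - y + sqrt(3)*exp(3*y)/3


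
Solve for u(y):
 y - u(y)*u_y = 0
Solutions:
 u(y) = -sqrt(C1 + y^2)
 u(y) = sqrt(C1 + y^2)


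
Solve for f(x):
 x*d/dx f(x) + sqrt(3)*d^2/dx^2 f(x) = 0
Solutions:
 f(x) = C1 + C2*erf(sqrt(2)*3^(3/4)*x/6)


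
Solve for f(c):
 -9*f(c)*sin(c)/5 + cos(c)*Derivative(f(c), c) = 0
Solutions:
 f(c) = C1/cos(c)^(9/5)


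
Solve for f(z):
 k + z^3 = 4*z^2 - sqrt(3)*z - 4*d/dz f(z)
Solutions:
 f(z) = C1 - k*z/4 - z^4/16 + z^3/3 - sqrt(3)*z^2/8


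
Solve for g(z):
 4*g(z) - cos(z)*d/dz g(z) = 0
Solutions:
 g(z) = C1*(sin(z)^2 + 2*sin(z) + 1)/(sin(z)^2 - 2*sin(z) + 1)


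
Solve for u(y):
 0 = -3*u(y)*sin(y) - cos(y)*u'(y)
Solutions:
 u(y) = C1*cos(y)^3


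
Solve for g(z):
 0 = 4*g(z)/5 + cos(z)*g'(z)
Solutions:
 g(z) = C1*(sin(z) - 1)^(2/5)/(sin(z) + 1)^(2/5)


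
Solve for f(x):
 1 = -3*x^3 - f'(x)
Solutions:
 f(x) = C1 - 3*x^4/4 - x


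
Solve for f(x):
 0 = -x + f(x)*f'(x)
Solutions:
 f(x) = -sqrt(C1 + x^2)
 f(x) = sqrt(C1 + x^2)


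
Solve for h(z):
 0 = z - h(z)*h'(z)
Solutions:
 h(z) = -sqrt(C1 + z^2)
 h(z) = sqrt(C1 + z^2)


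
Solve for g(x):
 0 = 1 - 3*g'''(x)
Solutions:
 g(x) = C1 + C2*x + C3*x^2 + x^3/18


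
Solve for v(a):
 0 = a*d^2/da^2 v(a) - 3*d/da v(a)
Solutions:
 v(a) = C1 + C2*a^4


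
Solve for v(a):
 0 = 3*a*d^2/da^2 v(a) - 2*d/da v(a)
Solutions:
 v(a) = C1 + C2*a^(5/3)


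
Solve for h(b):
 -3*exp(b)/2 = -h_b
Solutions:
 h(b) = C1 + 3*exp(b)/2


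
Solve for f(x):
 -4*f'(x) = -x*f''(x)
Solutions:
 f(x) = C1 + C2*x^5


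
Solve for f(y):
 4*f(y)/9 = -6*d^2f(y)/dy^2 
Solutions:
 f(y) = C1*sin(sqrt(6)*y/9) + C2*cos(sqrt(6)*y/9)


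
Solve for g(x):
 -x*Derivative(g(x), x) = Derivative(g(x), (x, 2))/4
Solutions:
 g(x) = C1 + C2*erf(sqrt(2)*x)


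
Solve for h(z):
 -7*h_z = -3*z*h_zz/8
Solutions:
 h(z) = C1 + C2*z^(59/3)


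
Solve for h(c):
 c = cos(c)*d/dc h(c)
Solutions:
 h(c) = C1 + Integral(c/cos(c), c)


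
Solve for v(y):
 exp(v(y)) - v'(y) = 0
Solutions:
 v(y) = log(-1/(C1 + y))


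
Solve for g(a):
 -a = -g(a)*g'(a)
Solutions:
 g(a) = -sqrt(C1 + a^2)
 g(a) = sqrt(C1 + a^2)


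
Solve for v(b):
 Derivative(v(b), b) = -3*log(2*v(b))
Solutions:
 Integral(1/(log(_y) + log(2)), (_y, v(b)))/3 = C1 - b


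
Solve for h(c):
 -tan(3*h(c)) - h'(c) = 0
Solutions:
 h(c) = -asin(C1*exp(-3*c))/3 + pi/3
 h(c) = asin(C1*exp(-3*c))/3


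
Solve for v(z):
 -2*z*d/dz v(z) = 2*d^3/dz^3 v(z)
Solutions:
 v(z) = C1 + Integral(C2*airyai(-z) + C3*airybi(-z), z)


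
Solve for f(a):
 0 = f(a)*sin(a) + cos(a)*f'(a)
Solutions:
 f(a) = C1*cos(a)


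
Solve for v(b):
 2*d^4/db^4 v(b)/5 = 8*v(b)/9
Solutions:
 v(b) = C1*exp(-5^(1/4)*sqrt(6)*b/3) + C2*exp(5^(1/4)*sqrt(6)*b/3) + C3*sin(5^(1/4)*sqrt(6)*b/3) + C4*cos(5^(1/4)*sqrt(6)*b/3)


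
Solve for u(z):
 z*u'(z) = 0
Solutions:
 u(z) = C1


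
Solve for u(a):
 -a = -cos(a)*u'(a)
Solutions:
 u(a) = C1 + Integral(a/cos(a), a)


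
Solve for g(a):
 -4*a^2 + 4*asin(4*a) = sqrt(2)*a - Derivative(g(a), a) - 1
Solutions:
 g(a) = C1 + 4*a^3/3 + sqrt(2)*a^2/2 - 4*a*asin(4*a) - a - sqrt(1 - 16*a^2)


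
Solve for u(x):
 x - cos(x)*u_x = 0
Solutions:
 u(x) = C1 + Integral(x/cos(x), x)


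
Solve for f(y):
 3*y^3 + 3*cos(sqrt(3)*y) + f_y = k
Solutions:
 f(y) = C1 + k*y - 3*y^4/4 - sqrt(3)*sin(sqrt(3)*y)


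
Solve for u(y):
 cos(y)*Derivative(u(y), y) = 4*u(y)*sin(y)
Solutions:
 u(y) = C1/cos(y)^4


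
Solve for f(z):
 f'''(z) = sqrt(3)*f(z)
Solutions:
 f(z) = C3*exp(3^(1/6)*z) + (C1*sin(3^(2/3)*z/2) + C2*cos(3^(2/3)*z/2))*exp(-3^(1/6)*z/2)


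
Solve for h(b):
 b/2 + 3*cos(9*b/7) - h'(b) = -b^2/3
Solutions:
 h(b) = C1 + b^3/9 + b^2/4 + 7*sin(9*b/7)/3


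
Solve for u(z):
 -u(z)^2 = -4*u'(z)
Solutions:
 u(z) = -4/(C1 + z)


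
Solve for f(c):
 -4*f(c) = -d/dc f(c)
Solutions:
 f(c) = C1*exp(4*c)


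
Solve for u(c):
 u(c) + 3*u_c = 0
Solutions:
 u(c) = C1*exp(-c/3)


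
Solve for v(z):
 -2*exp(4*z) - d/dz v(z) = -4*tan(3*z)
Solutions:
 v(z) = C1 - exp(4*z)/2 - 4*log(cos(3*z))/3


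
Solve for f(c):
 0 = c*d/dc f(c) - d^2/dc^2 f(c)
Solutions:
 f(c) = C1 + C2*erfi(sqrt(2)*c/2)


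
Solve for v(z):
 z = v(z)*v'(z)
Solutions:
 v(z) = -sqrt(C1 + z^2)
 v(z) = sqrt(C1 + z^2)


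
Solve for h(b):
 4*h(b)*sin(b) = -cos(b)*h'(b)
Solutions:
 h(b) = C1*cos(b)^4


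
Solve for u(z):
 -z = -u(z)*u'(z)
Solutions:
 u(z) = -sqrt(C1 + z^2)
 u(z) = sqrt(C1 + z^2)


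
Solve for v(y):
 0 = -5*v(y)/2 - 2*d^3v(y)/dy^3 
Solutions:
 v(y) = C3*exp(-10^(1/3)*y/2) + (C1*sin(10^(1/3)*sqrt(3)*y/4) + C2*cos(10^(1/3)*sqrt(3)*y/4))*exp(10^(1/3)*y/4)


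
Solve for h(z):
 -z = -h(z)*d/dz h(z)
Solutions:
 h(z) = -sqrt(C1 + z^2)
 h(z) = sqrt(C1 + z^2)


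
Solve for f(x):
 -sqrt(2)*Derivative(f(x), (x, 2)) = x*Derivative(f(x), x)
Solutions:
 f(x) = C1 + C2*erf(2^(1/4)*x/2)


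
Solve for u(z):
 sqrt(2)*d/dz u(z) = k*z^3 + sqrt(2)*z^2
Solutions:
 u(z) = C1 + sqrt(2)*k*z^4/8 + z^3/3


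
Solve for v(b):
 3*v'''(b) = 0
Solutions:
 v(b) = C1 + C2*b + C3*b^2


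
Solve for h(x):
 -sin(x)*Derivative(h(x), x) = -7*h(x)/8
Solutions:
 h(x) = C1*(cos(x) - 1)^(7/16)/(cos(x) + 1)^(7/16)


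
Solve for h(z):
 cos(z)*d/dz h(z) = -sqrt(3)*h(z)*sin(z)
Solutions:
 h(z) = C1*cos(z)^(sqrt(3))


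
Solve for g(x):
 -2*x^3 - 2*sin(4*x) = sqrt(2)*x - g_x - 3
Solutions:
 g(x) = C1 + x^4/2 + sqrt(2)*x^2/2 - 3*x - cos(4*x)/2


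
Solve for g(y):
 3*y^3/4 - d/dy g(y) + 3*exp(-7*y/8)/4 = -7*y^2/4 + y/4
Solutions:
 g(y) = C1 + 3*y^4/16 + 7*y^3/12 - y^2/8 - 6*exp(-7*y/8)/7


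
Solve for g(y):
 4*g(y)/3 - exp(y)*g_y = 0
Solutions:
 g(y) = C1*exp(-4*exp(-y)/3)


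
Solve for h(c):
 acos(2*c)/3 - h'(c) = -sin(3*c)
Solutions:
 h(c) = C1 + c*acos(2*c)/3 - sqrt(1 - 4*c^2)/6 - cos(3*c)/3


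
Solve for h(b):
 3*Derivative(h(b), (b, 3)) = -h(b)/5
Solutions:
 h(b) = C3*exp(-15^(2/3)*b/15) + (C1*sin(3^(1/6)*5^(2/3)*b/10) + C2*cos(3^(1/6)*5^(2/3)*b/10))*exp(15^(2/3)*b/30)


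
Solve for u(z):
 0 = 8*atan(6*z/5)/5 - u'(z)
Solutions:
 u(z) = C1 + 8*z*atan(6*z/5)/5 - 2*log(36*z^2 + 25)/3


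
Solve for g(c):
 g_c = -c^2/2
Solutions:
 g(c) = C1 - c^3/6


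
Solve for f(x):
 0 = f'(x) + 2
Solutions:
 f(x) = C1 - 2*x


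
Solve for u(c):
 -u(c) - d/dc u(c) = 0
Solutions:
 u(c) = C1*exp(-c)


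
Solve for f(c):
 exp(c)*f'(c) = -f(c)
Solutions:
 f(c) = C1*exp(exp(-c))


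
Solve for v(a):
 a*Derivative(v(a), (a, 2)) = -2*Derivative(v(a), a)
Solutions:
 v(a) = C1 + C2/a


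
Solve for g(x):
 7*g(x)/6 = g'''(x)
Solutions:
 g(x) = C3*exp(6^(2/3)*7^(1/3)*x/6) + (C1*sin(2^(2/3)*3^(1/6)*7^(1/3)*x/4) + C2*cos(2^(2/3)*3^(1/6)*7^(1/3)*x/4))*exp(-6^(2/3)*7^(1/3)*x/12)


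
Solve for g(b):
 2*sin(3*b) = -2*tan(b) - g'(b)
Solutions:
 g(b) = C1 + 2*log(cos(b)) + 2*cos(3*b)/3


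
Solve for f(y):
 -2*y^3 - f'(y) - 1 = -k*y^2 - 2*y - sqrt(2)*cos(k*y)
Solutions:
 f(y) = C1 + k*y^3/3 - y^4/2 + y^2 - y + sqrt(2)*sin(k*y)/k


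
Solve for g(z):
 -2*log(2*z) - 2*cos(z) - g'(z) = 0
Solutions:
 g(z) = C1 - 2*z*log(z) - 2*z*log(2) + 2*z - 2*sin(z)


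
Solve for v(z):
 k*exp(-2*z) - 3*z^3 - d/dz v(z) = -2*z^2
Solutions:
 v(z) = C1 - k*exp(-2*z)/2 - 3*z^4/4 + 2*z^3/3


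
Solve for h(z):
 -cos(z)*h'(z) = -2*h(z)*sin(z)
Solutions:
 h(z) = C1/cos(z)^2


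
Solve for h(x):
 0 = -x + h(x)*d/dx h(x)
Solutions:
 h(x) = -sqrt(C1 + x^2)
 h(x) = sqrt(C1 + x^2)


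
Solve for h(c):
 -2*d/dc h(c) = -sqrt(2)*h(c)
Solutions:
 h(c) = C1*exp(sqrt(2)*c/2)


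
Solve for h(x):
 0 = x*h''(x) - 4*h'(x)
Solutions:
 h(x) = C1 + C2*x^5


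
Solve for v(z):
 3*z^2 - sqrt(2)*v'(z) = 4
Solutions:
 v(z) = C1 + sqrt(2)*z^3/2 - 2*sqrt(2)*z


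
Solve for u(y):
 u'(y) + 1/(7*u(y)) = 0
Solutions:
 u(y) = -sqrt(C1 - 14*y)/7
 u(y) = sqrt(C1 - 14*y)/7


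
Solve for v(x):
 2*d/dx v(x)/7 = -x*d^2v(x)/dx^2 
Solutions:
 v(x) = C1 + C2*x^(5/7)


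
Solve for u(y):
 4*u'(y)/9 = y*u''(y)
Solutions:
 u(y) = C1 + C2*y^(13/9)


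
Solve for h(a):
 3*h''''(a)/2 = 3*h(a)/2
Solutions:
 h(a) = C1*exp(-a) + C2*exp(a) + C3*sin(a) + C4*cos(a)


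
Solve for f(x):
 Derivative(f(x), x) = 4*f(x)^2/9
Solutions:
 f(x) = -9/(C1 + 4*x)


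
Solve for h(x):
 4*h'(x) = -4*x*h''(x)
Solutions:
 h(x) = C1 + C2*log(x)


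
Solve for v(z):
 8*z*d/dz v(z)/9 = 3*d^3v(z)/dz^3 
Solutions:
 v(z) = C1 + Integral(C2*airyai(2*z/3) + C3*airybi(2*z/3), z)


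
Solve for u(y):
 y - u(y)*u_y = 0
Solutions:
 u(y) = -sqrt(C1 + y^2)
 u(y) = sqrt(C1 + y^2)


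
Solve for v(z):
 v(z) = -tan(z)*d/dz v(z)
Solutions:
 v(z) = C1/sin(z)


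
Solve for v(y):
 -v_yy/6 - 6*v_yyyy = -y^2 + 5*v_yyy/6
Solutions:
 v(y) = C1 + C2*y + y^4/2 - 10*y^3 - 66*y^2 + (C3*sin(sqrt(119)*y/72) + C4*cos(sqrt(119)*y/72))*exp(-5*y/72)


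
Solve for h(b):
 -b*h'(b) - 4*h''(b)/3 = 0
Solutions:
 h(b) = C1 + C2*erf(sqrt(6)*b/4)


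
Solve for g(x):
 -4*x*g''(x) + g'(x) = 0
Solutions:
 g(x) = C1 + C2*x^(5/4)


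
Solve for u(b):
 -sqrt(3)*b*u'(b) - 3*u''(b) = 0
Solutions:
 u(b) = C1 + C2*erf(sqrt(2)*3^(3/4)*b/6)


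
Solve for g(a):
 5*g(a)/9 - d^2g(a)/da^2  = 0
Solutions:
 g(a) = C1*exp(-sqrt(5)*a/3) + C2*exp(sqrt(5)*a/3)


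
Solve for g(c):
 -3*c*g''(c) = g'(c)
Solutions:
 g(c) = C1 + C2*c^(2/3)


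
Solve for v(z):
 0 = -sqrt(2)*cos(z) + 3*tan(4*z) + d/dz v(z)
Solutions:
 v(z) = C1 + 3*log(cos(4*z))/4 + sqrt(2)*sin(z)


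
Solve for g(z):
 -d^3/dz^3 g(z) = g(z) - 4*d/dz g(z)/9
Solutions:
 g(z) = C1*exp(z*(8*18^(1/3)/(sqrt(58281) + 243)^(1/3) + 12^(1/3)*(sqrt(58281) + 243)^(1/3))/36)*sin(2^(1/3)*3^(1/6)*z*(-2^(1/3)*3^(2/3)*(sqrt(58281) + 243)^(1/3) + 24/(sqrt(58281) + 243)^(1/3))/36) + C2*exp(z*(8*18^(1/3)/(sqrt(58281) + 243)^(1/3) + 12^(1/3)*(sqrt(58281) + 243)^(1/3))/36)*cos(2^(1/3)*3^(1/6)*z*(-2^(1/3)*3^(2/3)*(sqrt(58281) + 243)^(1/3) + 24/(sqrt(58281) + 243)^(1/3))/36) + C3*exp(-z*(8*18^(1/3)/(sqrt(58281) + 243)^(1/3) + 12^(1/3)*(sqrt(58281) + 243)^(1/3))/18)


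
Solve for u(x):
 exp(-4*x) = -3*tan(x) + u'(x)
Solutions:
 u(x) = C1 + 3*log(tan(x)^2 + 1)/2 - exp(-4*x)/4


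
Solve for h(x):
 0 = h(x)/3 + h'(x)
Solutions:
 h(x) = C1*exp(-x/3)


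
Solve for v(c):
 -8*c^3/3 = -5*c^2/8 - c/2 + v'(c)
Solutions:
 v(c) = C1 - 2*c^4/3 + 5*c^3/24 + c^2/4


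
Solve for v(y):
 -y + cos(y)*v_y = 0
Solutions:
 v(y) = C1 + Integral(y/cos(y), y)


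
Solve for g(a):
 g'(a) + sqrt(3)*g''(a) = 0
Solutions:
 g(a) = C1 + C2*exp(-sqrt(3)*a/3)


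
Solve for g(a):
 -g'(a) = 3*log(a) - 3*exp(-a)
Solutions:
 g(a) = C1 - 3*a*log(a) + 3*a - 3*exp(-a)


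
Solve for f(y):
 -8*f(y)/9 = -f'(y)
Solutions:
 f(y) = C1*exp(8*y/9)


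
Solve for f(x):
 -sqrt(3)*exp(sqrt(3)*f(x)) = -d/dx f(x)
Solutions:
 f(x) = sqrt(3)*(2*log(-1/(C1 + sqrt(3)*x)) - log(3))/6


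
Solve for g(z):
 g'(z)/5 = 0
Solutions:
 g(z) = C1


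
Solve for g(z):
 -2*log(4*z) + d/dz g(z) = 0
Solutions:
 g(z) = C1 + 2*z*log(z) - 2*z + z*log(16)


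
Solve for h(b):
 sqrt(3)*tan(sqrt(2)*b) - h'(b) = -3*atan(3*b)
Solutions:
 h(b) = C1 + 3*b*atan(3*b) - log(9*b^2 + 1)/2 - sqrt(6)*log(cos(sqrt(2)*b))/2


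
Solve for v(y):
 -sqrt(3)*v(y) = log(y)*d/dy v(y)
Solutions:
 v(y) = C1*exp(-sqrt(3)*li(y))


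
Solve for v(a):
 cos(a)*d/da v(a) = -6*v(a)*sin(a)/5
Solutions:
 v(a) = C1*cos(a)^(6/5)


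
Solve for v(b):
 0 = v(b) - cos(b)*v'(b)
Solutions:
 v(b) = C1*sqrt(sin(b) + 1)/sqrt(sin(b) - 1)


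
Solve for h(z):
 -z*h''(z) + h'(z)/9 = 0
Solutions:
 h(z) = C1 + C2*z^(10/9)


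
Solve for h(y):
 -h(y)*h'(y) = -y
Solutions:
 h(y) = -sqrt(C1 + y^2)
 h(y) = sqrt(C1 + y^2)


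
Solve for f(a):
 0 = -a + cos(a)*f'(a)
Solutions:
 f(a) = C1 + Integral(a/cos(a), a)


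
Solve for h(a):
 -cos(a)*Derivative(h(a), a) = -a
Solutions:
 h(a) = C1 + Integral(a/cos(a), a)


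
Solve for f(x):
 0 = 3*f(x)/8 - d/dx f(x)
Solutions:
 f(x) = C1*exp(3*x/8)


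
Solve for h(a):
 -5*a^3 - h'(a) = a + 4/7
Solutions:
 h(a) = C1 - 5*a^4/4 - a^2/2 - 4*a/7


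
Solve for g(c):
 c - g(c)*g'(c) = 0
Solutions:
 g(c) = -sqrt(C1 + c^2)
 g(c) = sqrt(C1 + c^2)


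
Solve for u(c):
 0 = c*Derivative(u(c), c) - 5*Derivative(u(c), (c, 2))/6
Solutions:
 u(c) = C1 + C2*erfi(sqrt(15)*c/5)


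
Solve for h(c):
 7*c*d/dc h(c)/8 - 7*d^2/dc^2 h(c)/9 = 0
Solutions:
 h(c) = C1 + C2*erfi(3*c/4)


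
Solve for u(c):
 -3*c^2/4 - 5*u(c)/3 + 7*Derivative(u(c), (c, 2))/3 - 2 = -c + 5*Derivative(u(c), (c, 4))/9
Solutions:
 u(c) = C1*exp(-sqrt(10)*c*sqrt(21 - sqrt(141))/10) + C2*exp(sqrt(10)*c*sqrt(21 - sqrt(141))/10) + C3*exp(-sqrt(10)*c*sqrt(sqrt(141) + 21)/10) + C4*exp(sqrt(10)*c*sqrt(sqrt(141) + 21)/10) - 9*c^2/20 + 3*c/5 - 123/50


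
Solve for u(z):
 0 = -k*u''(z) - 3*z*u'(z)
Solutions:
 u(z) = C1 + C2*sqrt(k)*erf(sqrt(6)*z*sqrt(1/k)/2)


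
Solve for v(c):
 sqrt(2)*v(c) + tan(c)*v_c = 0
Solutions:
 v(c) = C1/sin(c)^(sqrt(2))


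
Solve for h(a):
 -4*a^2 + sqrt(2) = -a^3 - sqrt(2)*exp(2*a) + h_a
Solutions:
 h(a) = C1 + a^4/4 - 4*a^3/3 + sqrt(2)*a + sqrt(2)*exp(2*a)/2


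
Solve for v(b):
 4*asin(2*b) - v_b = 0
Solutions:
 v(b) = C1 + 4*b*asin(2*b) + 2*sqrt(1 - 4*b^2)


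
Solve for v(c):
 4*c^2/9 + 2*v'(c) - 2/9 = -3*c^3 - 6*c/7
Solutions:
 v(c) = C1 - 3*c^4/8 - 2*c^3/27 - 3*c^2/14 + c/9


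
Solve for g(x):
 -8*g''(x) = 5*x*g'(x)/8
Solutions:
 g(x) = C1 + C2*erf(sqrt(10)*x/16)


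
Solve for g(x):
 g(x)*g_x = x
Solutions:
 g(x) = -sqrt(C1 + x^2)
 g(x) = sqrt(C1 + x^2)


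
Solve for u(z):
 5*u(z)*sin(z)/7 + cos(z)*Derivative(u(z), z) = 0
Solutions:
 u(z) = C1*cos(z)^(5/7)


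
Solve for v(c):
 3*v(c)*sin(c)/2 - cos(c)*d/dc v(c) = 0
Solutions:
 v(c) = C1/cos(c)^(3/2)


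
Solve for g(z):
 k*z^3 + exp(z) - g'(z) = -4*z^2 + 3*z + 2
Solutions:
 g(z) = C1 + k*z^4/4 + 4*z^3/3 - 3*z^2/2 - 2*z + exp(z)


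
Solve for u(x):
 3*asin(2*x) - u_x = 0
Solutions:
 u(x) = C1 + 3*x*asin(2*x) + 3*sqrt(1 - 4*x^2)/2


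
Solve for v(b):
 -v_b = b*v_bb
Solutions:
 v(b) = C1 + C2*log(b)


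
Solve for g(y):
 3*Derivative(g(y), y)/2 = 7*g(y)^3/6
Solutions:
 g(y) = -3*sqrt(2)*sqrt(-1/(C1 + 7*y))/2
 g(y) = 3*sqrt(2)*sqrt(-1/(C1 + 7*y))/2


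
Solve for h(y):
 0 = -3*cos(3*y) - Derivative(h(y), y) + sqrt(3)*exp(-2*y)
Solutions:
 h(y) = C1 - sin(3*y) - sqrt(3)*exp(-2*y)/2


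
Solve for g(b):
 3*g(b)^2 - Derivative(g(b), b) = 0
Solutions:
 g(b) = -1/(C1 + 3*b)


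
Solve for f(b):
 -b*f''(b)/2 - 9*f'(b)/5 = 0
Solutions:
 f(b) = C1 + C2/b^(13/5)


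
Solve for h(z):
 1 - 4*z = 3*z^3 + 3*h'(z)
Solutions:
 h(z) = C1 - z^4/4 - 2*z^2/3 + z/3


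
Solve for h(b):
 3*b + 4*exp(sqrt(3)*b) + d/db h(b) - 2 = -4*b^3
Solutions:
 h(b) = C1 - b^4 - 3*b^2/2 + 2*b - 4*sqrt(3)*exp(sqrt(3)*b)/3


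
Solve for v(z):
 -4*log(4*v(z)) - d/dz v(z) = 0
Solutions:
 Integral(1/(log(_y) + 2*log(2)), (_y, v(z)))/4 = C1 - z


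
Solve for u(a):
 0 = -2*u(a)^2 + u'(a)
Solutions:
 u(a) = -1/(C1 + 2*a)


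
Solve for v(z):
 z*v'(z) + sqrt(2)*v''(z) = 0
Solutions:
 v(z) = C1 + C2*erf(2^(1/4)*z/2)


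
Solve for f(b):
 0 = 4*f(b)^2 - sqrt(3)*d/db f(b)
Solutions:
 f(b) = -3/(C1 + 4*sqrt(3)*b)


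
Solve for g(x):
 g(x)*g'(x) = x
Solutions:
 g(x) = -sqrt(C1 + x^2)
 g(x) = sqrt(C1 + x^2)


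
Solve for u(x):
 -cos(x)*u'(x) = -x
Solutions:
 u(x) = C1 + Integral(x/cos(x), x)


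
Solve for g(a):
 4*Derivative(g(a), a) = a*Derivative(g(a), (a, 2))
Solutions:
 g(a) = C1 + C2*a^5


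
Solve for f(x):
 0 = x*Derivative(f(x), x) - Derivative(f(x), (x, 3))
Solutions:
 f(x) = C1 + Integral(C2*airyai(x) + C3*airybi(x), x)


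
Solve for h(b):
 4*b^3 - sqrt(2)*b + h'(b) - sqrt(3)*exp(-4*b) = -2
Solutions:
 h(b) = C1 - b^4 + sqrt(2)*b^2/2 - 2*b - sqrt(3)*exp(-4*b)/4


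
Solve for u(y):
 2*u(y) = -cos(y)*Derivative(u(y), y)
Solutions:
 u(y) = C1*(sin(y) - 1)/(sin(y) + 1)


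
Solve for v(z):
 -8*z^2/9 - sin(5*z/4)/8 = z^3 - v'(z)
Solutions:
 v(z) = C1 + z^4/4 + 8*z^3/27 - cos(5*z/4)/10


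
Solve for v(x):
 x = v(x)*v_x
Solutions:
 v(x) = -sqrt(C1 + x^2)
 v(x) = sqrt(C1 + x^2)


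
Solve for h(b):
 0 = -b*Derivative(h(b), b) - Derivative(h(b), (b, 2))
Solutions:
 h(b) = C1 + C2*erf(sqrt(2)*b/2)


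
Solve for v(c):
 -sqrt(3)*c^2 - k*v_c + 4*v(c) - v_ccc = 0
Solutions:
 v(c) = C1*exp(c*(-k/(3*(sqrt(k^3/27 + 4) + 2)^(1/3)) + (sqrt(k^3/27 + 4) + 2)^(1/3))) + C2*exp(c*(-4*k/((-1 + sqrt(3)*I)*(sqrt(k^3/27 + 4) + 2)^(1/3)) - 3*(sqrt(k^3/27 + 4) + 2)^(1/3) + 3*sqrt(3)*I*(sqrt(k^3/27 + 4) + 2)^(1/3))/6) + C3*exp(c*(4*k/((1 + sqrt(3)*I)*(sqrt(k^3/27 + 4) + 2)^(1/3)) - 3*(sqrt(k^3/27 + 4) + 2)^(1/3) - 3*sqrt(3)*I*(sqrt(k^3/27 + 4) + 2)^(1/3))/6) + sqrt(3)*c^2/4 + sqrt(3)*c*k/8 + sqrt(3)*k^2/32
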